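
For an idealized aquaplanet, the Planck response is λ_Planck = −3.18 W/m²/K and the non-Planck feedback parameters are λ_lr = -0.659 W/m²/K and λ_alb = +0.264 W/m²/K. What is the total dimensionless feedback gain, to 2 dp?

Convert to gains: g_lr = -0.659/3.18 = -0.2072; g_alb = 0.264/3.18 = 0.08302.
Total gain g = -0.12418.

-0.12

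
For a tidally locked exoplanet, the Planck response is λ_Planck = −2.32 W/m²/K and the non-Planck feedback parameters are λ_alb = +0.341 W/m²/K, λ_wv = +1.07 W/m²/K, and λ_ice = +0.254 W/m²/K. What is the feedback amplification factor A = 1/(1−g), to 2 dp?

3.54

Convert to gains: g_alb = 0.341/2.32 = 0.147; g_wv = 1.07/2.32 = 0.4612; g_ice = 0.254/2.32 = 0.1095.
Total gain g = 0.7177.
A = 1/(1 − 0.7177) = 3.54.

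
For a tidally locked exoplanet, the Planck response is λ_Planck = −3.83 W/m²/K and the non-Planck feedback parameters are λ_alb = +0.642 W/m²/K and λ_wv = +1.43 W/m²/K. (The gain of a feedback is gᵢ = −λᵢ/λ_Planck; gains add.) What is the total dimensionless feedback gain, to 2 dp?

0.54

Convert to gains: g_alb = 0.642/3.83 = 0.1676; g_wv = 1.43/3.83 = 0.3734.
Total gain g = 0.541.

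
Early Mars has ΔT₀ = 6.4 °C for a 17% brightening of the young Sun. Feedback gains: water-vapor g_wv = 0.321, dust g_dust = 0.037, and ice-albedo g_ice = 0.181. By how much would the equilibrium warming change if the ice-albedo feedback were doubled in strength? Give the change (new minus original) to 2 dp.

8.97 °C

Original: g = 0.539, ΔT = 6.4/(1−0.539) = 13.8829 °C.
With doubled ice-albedo: g' = 0.72, ΔT' = 6.4/(1−0.72) = 22.8571 °C.
Change = 22.8571 − 13.8829 = 8.97 °C.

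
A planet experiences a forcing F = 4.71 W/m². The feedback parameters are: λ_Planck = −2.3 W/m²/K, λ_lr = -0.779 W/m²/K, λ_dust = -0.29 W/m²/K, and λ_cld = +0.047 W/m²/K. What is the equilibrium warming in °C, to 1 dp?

1.4 °C

Net feedback parameter λ = (−2.3) + (-0.779) + (-0.29) + (+0.047) = -3.322 W/m²/K.
ΔT = −F/λ = −4.71/(-3.322) = 1.4 °C.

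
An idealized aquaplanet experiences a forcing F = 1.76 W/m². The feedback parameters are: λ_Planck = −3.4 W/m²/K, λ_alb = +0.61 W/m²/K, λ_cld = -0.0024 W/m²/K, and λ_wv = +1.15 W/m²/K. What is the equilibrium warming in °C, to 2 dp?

1.07 °C

Net feedback parameter λ = (−3.4) + (+0.61) + (-0.0024) + (+1.15) = -1.6424 W/m²/K.
ΔT = −F/λ = −1.76/(-1.6424) = 1.07 °C.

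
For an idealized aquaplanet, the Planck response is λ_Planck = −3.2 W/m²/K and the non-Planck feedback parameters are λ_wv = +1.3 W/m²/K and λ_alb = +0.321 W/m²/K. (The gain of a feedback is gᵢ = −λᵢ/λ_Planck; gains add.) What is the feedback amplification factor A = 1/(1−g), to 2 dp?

2.03

Convert to gains: g_wv = 1.3/3.2 = 0.4062; g_alb = 0.321/3.2 = 0.1003.
Total gain g = 0.5065.
A = 1/(1 − 0.5065) = 2.03.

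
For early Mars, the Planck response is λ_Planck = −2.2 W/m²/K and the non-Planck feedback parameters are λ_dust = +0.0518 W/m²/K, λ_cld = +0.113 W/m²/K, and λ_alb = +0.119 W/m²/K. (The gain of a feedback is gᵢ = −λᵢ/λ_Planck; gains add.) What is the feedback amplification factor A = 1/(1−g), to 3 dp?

1.148

Convert to gains: g_dust = 0.0518/2.2 = 0.02355; g_cld = 0.113/2.2 = 0.05136; g_alb = 0.119/2.2 = 0.05409.
Total gain g = 0.129.
A = 1/(1 − 0.129) = 1.148.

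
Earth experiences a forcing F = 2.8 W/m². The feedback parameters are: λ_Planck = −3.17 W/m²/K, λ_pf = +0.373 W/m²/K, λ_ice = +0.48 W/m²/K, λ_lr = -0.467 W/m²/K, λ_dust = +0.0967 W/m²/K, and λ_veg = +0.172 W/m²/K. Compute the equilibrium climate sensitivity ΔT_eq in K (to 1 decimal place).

1.1 K

Net feedback parameter λ = (−3.17) + (+0.373) + (+0.48) + (-0.467) + (+0.0967) + (+0.172) = -2.5153 W/m²/K.
ΔT = −F/λ = −2.8/(-2.5153) = 1.1 K.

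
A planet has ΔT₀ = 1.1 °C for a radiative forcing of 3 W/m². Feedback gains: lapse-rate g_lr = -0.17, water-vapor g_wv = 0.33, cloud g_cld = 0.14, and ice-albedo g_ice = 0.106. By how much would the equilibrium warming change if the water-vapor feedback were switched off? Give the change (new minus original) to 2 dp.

Original: g = 0.406, ΔT = 1.1/(1−0.406) = 1.8519 °C.
Without water-vapor: g' = 0.076, ΔT' = 1.1/(1−0.076) = 1.1905 °C.
Change = 1.1905 − 1.8519 = -0.66 °C.

-0.66 °C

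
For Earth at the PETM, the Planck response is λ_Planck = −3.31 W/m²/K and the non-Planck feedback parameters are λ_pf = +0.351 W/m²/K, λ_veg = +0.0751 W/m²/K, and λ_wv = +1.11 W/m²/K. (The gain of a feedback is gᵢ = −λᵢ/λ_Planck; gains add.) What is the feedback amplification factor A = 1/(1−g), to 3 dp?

Convert to gains: g_pf = 0.351/3.31 = 0.106; g_veg = 0.0751/3.31 = 0.02269; g_wv = 1.11/3.31 = 0.3353.
Total gain g = 0.46399.
A = 1/(1 − 0.46399) = 1.866.

1.866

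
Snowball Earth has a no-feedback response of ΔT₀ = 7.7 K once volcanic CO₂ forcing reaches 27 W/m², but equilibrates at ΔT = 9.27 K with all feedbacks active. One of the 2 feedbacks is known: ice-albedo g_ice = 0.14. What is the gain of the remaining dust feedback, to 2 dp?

0.03

Amplification A = ΔT/ΔT₀ = 9.27/7.7 = 1.204.
Total gain g = 1 − 1/A = 1 − 1/1.204 = 0.1694.
The known gain is 0.14.
g_dust = 0.1694 − 0.14 = 0.03.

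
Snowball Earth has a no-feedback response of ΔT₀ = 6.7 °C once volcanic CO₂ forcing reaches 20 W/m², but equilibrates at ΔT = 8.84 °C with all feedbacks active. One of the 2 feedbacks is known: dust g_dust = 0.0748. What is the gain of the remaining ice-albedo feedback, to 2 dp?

0.17

Amplification A = ΔT/ΔT₀ = 8.84/6.7 = 1.319.
Total gain g = 1 − 1/A = 1 − 1/1.319 = 0.2418.
The known gain is 0.0748.
g_ice = 0.2418 − 0.0748 = 0.17.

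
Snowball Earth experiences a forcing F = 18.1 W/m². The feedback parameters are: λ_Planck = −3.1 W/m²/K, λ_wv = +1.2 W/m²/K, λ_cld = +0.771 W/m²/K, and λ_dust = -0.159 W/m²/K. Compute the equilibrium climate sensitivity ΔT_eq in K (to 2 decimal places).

14.05 K

Net feedback parameter λ = (−3.1) + (+1.2) + (+0.771) + (-0.159) = -1.288 W/m²/K.
ΔT = −F/λ = −18.1/(-1.288) = 14.05 K.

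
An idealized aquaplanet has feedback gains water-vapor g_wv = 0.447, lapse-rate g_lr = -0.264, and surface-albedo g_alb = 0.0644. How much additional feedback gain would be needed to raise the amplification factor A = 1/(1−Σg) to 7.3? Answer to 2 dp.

Current total gain = 0.2474.
Target gain for A = 7.3: g* = 1 − 1/7.3 = 0.863.
Additional gain needed = 0.863 − 0.2474 = 0.62.

0.62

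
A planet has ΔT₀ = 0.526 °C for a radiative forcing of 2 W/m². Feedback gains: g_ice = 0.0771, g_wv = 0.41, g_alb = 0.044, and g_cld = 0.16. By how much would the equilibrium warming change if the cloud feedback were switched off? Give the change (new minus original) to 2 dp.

Original: g = 0.6911, ΔT = 0.526/(1−0.6911) = 1.7028 °C.
Without cloud: g' = 0.5311, ΔT' = 0.526/(1−0.5311) = 1.1218 °C.
Change = 1.1218 − 1.7028 = -0.58 °C.

-0.58 °C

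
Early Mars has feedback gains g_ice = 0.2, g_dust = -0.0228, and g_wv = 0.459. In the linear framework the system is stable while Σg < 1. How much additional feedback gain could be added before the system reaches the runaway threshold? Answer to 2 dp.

0.36

Current total gain = 0.2 − 0.0228 + 0.459 = 0.6362.
Margin to runaway = 1 − 0.6362 = 0.36.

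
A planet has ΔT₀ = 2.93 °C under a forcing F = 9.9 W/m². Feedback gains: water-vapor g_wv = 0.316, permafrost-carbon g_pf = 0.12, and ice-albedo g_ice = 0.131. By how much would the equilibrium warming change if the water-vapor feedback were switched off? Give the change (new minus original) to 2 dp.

-2.85 °C

Original: g = 0.567, ΔT = 2.93/(1−0.567) = 6.7667 °C.
Without water-vapor: g' = 0.251, ΔT' = 2.93/(1−0.251) = 3.9119 °C.
Change = 3.9119 − 6.7667 = -2.85 °C.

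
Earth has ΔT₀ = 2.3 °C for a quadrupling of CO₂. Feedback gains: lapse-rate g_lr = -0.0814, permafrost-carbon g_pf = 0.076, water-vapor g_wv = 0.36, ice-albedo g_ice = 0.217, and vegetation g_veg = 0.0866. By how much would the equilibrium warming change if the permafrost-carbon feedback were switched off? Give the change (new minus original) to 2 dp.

Original: g = 0.6582, ΔT = 2.3/(1−0.6582) = 6.7291 °C.
Without permafrost-carbon: g' = 0.5822, ΔT' = 2.3/(1−0.5822) = 5.5050 °C.
Change = 5.5050 − 6.7291 = -1.22 °C.

-1.22 °C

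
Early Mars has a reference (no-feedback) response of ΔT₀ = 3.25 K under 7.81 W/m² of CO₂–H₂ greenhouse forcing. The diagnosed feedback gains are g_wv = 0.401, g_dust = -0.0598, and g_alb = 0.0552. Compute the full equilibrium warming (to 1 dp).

Total gain g = 0.401 − 0.0598 + 0.0552 = 0.3964.
Amplification A = 1/(1 − 0.3964) = 1.657.
ΔT = 3.25 × 1.657 = 5.4 K.

5.4 K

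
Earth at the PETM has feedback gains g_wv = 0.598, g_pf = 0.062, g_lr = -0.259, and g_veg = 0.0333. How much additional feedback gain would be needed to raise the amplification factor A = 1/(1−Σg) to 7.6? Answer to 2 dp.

0.43

Current total gain = 0.4343.
Target gain for A = 7.6: g* = 1 − 1/7.6 = 0.8684.
Additional gain needed = 0.8684 − 0.4343 = 0.43.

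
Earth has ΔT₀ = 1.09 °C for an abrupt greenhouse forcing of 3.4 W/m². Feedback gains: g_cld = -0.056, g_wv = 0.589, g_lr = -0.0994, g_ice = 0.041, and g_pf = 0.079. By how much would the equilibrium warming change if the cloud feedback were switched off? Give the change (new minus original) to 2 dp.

Original: g = 0.5536, ΔT = 1.09/(1−0.5536) = 2.4418 °C.
Without cloud: g' = 0.6096, ΔT' = 1.09/(1−0.6096) = 2.7920 °C.
Change = 2.7920 − 2.4418 = 0.35 °C.

0.35 °C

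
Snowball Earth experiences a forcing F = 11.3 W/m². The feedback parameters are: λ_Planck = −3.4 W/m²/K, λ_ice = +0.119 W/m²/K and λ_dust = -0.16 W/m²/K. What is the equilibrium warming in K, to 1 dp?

Net feedback parameter λ = (−3.4) + (+0.119) + (-0.16) = -3.441 W/m²/K.
ΔT = −F/λ = −11.3/(-3.441) = 3.3 K.

3.3 K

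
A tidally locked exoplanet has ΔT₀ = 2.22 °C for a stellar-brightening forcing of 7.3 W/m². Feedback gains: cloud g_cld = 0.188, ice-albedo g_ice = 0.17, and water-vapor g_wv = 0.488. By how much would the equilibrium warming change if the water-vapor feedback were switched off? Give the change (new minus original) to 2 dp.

-10.96 °C

Original: g = 0.846, ΔT = 2.22/(1−0.846) = 14.4156 °C.
Without water-vapor: g' = 0.358, ΔT' = 2.22/(1−0.358) = 3.4579 °C.
Change = 3.4579 − 14.4156 = -10.96 °C.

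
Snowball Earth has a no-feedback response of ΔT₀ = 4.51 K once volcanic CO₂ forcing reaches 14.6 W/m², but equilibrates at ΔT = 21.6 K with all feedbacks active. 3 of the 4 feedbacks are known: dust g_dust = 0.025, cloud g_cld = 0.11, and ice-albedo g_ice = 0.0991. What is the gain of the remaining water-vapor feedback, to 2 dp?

0.56

Amplification A = ΔT/ΔT₀ = 21.6/4.51 = 4.789.
Total gain g = 1 − 1/A = 1 − 1/4.789 = 0.7912.
Known gains sum to 0.025 + 0.11 + 0.0991 = 0.2341.
g_wv = 0.7912 − 0.2341 = 0.56.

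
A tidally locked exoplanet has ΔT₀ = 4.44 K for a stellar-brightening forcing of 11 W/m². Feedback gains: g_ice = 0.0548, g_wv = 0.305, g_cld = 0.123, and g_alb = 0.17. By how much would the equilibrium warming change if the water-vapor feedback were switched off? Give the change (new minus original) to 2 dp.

-5.98 K

Original: g = 0.6528, ΔT = 4.44/(1−0.6528) = 12.7880 K.
Without water-vapor: g' = 0.3478, ΔT' = 4.44/(1−0.3478) = 6.8077 K.
Change = 6.8077 − 12.7880 = -5.98 K.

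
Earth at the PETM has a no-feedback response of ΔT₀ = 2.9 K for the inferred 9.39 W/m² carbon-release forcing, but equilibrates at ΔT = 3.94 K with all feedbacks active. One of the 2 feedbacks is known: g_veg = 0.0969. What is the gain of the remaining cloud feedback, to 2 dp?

Amplification A = ΔT/ΔT₀ = 3.94/2.9 = 1.359.
Total gain g = 1 − 1/A = 1 − 1/1.359 = 0.2642.
The known gain is 0.0969.
g_cld = 0.2642 − 0.0969 = 0.17.

0.17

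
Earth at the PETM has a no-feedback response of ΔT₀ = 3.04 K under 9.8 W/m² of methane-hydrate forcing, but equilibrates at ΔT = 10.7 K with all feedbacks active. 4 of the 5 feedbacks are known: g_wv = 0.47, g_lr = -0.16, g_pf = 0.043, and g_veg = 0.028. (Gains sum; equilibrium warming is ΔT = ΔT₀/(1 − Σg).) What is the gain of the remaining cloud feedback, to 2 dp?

Amplification A = ΔT/ΔT₀ = 10.7/3.04 = 3.52.
Total gain g = 1 − 1/A = 1 − 1/3.52 = 0.7159.
Known gains sum to 0.47 − 0.16 + 0.043 + 0.028 = 0.381.
g_cld = 0.7159 − 0.381 = 0.33.

0.33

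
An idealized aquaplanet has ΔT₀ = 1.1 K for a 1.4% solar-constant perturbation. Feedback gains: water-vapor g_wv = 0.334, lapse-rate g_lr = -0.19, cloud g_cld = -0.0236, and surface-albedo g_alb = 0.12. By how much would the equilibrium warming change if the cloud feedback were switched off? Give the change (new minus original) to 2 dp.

Original: g = 0.2404, ΔT = 1.1/(1−0.2404) = 1.4481 K.
Without cloud: g' = 0.264, ΔT' = 1.1/(1−0.264) = 1.4946 K.
Change = 1.4946 − 1.4481 = 0.05 K.

0.05 K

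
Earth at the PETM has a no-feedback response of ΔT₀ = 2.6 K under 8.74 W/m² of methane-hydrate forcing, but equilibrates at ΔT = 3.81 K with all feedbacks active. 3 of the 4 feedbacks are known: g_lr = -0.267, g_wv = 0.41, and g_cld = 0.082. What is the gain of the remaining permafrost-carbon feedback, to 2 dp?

0.09

Amplification A = ΔT/ΔT₀ = 3.81/2.6 = 1.465.
Total gain g = 1 − 1/A = 1 − 1/1.465 = 0.3174.
Known gains sum to -0.267 + 0.41 + 0.082 = 0.225.
g_pf = 0.3174 − 0.225 = 0.09.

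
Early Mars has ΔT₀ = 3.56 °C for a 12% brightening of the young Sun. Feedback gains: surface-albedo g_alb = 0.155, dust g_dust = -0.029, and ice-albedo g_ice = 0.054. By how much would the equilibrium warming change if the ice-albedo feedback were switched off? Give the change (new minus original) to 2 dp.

Original: g = 0.18, ΔT = 3.56/(1−0.18) = 4.3415 °C.
Without ice-albedo: g' = 0.126, ΔT' = 3.56/(1−0.126) = 4.0732 °C.
Change = 4.0732 − 4.3415 = -0.27 °C.

-0.27 °C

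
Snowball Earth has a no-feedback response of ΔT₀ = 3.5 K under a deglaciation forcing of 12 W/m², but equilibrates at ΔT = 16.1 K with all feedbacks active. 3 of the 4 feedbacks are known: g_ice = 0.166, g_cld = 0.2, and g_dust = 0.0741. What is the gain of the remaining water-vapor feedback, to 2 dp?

Amplification A = ΔT/ΔT₀ = 16.1/3.5 = 4.6.
Total gain g = 1 − 1/A = 1 − 1/4.6 = 0.7826.
Known gains sum to 0.166 + 0.2 + 0.0741 = 0.4401.
g_wv = 0.7826 − 0.4401 = 0.34.

0.34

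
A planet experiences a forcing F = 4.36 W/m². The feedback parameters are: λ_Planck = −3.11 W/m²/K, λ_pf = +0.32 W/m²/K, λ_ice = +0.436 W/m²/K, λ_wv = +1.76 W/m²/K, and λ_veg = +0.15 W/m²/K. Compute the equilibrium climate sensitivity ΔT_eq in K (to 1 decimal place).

9.8 K

Net feedback parameter λ = (−3.11) + (+0.32) + (+0.436) + (+1.76) + (+0.15) = -0.444 W/m²/K.
ΔT = −F/λ = −4.36/(-0.444) = 9.8 K.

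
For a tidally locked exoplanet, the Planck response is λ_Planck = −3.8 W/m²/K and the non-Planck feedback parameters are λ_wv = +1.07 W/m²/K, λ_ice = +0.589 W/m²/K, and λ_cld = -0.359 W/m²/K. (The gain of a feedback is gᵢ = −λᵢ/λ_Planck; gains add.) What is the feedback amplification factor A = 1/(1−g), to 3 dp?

Convert to gains: g_wv = 1.07/3.8 = 0.2816; g_ice = 0.589/3.8 = 0.155; g_cld = -0.359/3.8 = -0.09447.
Total gain g = 0.34213.
A = 1/(1 − 0.34213) = 1.520.

1.520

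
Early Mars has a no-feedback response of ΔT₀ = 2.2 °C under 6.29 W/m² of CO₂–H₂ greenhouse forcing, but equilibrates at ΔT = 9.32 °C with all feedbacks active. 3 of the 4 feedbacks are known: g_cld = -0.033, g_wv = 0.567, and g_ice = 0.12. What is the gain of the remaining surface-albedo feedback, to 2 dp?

Amplification A = ΔT/ΔT₀ = 9.32/2.2 = 4.236.
Total gain g = 1 − 1/A = 1 − 1/4.236 = 0.7639.
Known gains sum to -0.033 + 0.567 + 0.12 = 0.654.
g_alb = 0.7639 − 0.654 = 0.11.

0.11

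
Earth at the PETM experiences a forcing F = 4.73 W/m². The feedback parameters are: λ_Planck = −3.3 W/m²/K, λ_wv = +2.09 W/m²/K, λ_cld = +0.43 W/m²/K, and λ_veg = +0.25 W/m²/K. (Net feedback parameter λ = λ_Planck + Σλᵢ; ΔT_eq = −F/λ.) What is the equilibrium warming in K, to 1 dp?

Net feedback parameter λ = (−3.3) + (+2.09) + (+0.43) + (+0.25) = -0.53 W/m²/K.
ΔT = −F/λ = −4.73/(-0.53) = 8.9 K.

8.9 K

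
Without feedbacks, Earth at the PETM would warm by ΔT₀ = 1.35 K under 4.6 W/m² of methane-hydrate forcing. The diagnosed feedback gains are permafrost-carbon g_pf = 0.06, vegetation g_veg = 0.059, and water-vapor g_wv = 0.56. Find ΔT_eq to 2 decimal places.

4.21 K

Total gain g = 0.06 + 0.059 + 0.56 = 0.679.
Amplification A = 1/(1 − 0.679) = 3.115.
ΔT = 1.35 × 3.115 = 4.21 K.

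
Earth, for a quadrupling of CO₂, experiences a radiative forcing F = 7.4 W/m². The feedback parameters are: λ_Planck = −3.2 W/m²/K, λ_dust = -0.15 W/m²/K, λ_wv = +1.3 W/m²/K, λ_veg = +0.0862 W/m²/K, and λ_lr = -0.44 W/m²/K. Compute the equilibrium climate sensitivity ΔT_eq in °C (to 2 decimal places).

3.08 °C

Net feedback parameter λ = (−3.2) + (-0.15) + (+1.3) + (+0.0862) + (-0.44) = -2.4038 W/m²/K.
ΔT = −F/λ = −7.4/(-2.4038) = 3.08 °C.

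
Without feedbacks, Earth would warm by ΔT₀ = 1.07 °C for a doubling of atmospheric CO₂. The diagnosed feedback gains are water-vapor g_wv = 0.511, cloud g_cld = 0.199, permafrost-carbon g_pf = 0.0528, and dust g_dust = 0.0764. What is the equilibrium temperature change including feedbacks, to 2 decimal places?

6.65 °C

Total gain g = 0.511 + 0.199 + 0.0528 + 0.0764 = 0.8392.
Amplification A = 1/(1 − 0.8392) = 6.219.
ΔT = 1.07 × 6.219 = 6.65 °C.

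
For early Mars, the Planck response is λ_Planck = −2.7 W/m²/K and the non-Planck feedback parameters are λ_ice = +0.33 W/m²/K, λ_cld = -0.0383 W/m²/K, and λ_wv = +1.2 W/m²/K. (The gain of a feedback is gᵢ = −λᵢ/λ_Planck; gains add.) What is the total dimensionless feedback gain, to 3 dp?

Convert to gains: g_ice = 0.33/2.7 = 0.1222; g_cld = -0.0383/2.7 = -0.01419; g_wv = 1.2/2.7 = 0.4444.
Total gain g = 0.55241.

0.552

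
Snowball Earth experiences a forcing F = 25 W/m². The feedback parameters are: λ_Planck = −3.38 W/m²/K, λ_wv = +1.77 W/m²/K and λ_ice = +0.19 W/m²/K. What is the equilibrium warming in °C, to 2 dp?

17.61 °C

Net feedback parameter λ = (−3.38) + (+1.77) + (+0.19) = -1.42 W/m²/K.
ΔT = −F/λ = −25/(-1.42) = 17.61 °C.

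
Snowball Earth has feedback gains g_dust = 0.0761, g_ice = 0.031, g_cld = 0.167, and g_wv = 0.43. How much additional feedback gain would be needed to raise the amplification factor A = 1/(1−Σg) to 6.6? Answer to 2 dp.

0.14

Current total gain = 0.7041.
Target gain for A = 6.6: g* = 1 − 1/6.6 = 0.8485.
Additional gain needed = 0.8485 − 0.7041 = 0.14.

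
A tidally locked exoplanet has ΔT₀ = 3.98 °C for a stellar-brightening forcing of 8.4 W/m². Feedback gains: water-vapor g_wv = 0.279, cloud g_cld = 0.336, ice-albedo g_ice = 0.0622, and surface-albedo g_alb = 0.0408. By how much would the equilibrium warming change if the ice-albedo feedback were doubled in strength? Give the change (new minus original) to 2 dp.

Original: g = 0.718, ΔT = 3.98/(1−0.718) = 14.1135 °C.
With doubled ice-albedo: g' = 0.7802, ΔT' = 3.98/(1−0.7802) = 18.1074 °C.
Change = 18.1074 − 14.1135 = 3.99 °C.

3.99 °C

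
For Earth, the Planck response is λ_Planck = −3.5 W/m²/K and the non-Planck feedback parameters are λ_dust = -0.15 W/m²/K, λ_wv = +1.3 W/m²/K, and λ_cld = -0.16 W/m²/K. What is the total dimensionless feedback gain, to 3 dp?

0.283

Convert to gains: g_dust = -0.15/3.5 = -0.04286; g_wv = 1.3/3.5 = 0.3714; g_cld = -0.16/3.5 = -0.04571.
Total gain g = 0.28283.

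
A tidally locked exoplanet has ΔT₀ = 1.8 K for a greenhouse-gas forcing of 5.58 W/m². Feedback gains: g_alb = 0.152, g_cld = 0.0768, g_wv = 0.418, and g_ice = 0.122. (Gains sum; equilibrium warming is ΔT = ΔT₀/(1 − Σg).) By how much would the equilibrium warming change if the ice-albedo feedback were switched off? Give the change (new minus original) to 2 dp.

-2.69 K

Original: g = 0.7688, ΔT = 1.8/(1−0.7688) = 7.7855 K.
Without ice-albedo: g' = 0.6468, ΔT' = 1.8/(1−0.6468) = 5.0963 K.
Change = 5.0963 − 7.7855 = -2.69 K.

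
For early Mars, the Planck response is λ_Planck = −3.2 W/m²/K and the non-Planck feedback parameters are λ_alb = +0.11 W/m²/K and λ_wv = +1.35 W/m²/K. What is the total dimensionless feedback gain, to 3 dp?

0.456

Convert to gains: g_alb = 0.11/3.2 = 0.03437; g_wv = 1.35/3.2 = 0.4219.
Total gain g = 0.45627.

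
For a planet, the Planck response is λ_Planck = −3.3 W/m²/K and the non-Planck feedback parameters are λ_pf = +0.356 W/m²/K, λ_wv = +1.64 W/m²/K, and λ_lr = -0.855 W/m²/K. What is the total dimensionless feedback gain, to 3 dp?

Convert to gains: g_pf = 0.356/3.3 = 0.1079; g_wv = 1.64/3.3 = 0.497; g_lr = -0.855/3.3 = -0.2591.
Total gain g = 0.3458.

0.346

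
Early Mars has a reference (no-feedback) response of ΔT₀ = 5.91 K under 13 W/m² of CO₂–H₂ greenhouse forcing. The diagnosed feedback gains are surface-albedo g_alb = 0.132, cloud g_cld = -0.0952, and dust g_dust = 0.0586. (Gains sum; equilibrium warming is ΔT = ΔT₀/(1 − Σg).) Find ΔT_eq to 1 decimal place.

Total gain g = 0.132 − 0.0952 + 0.0586 = 0.0954.
Amplification A = 1/(1 − 0.0954) = 1.105.
ΔT = 5.91 × 1.105 = 6.5 K.

6.5 K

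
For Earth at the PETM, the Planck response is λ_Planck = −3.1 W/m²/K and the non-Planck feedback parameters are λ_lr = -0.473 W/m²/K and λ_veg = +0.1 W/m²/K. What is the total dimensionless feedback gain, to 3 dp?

Convert to gains: g_lr = -0.473/3.1 = -0.1526; g_veg = 0.1/3.1 = 0.03226.
Total gain g = -0.12034.

-0.120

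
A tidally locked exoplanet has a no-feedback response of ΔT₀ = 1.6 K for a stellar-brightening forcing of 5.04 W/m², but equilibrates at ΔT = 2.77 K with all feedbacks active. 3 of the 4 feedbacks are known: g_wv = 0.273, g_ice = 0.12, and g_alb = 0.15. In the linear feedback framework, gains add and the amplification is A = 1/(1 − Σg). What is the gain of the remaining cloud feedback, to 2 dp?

-0.12

Amplification A = ΔT/ΔT₀ = 2.77/1.6 = 1.731.
Total gain g = 1 − 1/A = 1 − 1/1.731 = 0.4223.
Known gains sum to 0.273 + 0.12 + 0.15 = 0.543.
g_cld = 0.4223 − 0.543 = -0.12.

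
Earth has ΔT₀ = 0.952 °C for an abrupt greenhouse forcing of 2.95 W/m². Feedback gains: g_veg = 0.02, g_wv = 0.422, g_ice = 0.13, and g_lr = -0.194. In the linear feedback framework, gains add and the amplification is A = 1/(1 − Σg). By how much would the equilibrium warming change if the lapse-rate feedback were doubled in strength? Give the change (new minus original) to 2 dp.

-0.36 °C

Original: g = 0.378, ΔT = 0.952/(1−0.378) = 1.5305 °C.
With doubled lapse-rate: g' = 0.184, ΔT' = 0.952/(1−0.184) = 1.1667 °C.
Change = 1.1667 − 1.5305 = -0.36 °C.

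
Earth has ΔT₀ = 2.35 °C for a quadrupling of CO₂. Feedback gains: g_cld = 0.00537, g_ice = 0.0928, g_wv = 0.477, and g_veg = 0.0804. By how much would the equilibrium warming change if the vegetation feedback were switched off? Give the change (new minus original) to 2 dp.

Original: g = 0.65557, ΔT = 2.35/(1−0.65557) = 6.8229 °C.
Without vegetation: g' = 0.57517, ΔT' = 2.35/(1−0.57517) = 5.5316 °C.
Change = 5.5316 − 6.8229 = -1.29 °C.

-1.29 °C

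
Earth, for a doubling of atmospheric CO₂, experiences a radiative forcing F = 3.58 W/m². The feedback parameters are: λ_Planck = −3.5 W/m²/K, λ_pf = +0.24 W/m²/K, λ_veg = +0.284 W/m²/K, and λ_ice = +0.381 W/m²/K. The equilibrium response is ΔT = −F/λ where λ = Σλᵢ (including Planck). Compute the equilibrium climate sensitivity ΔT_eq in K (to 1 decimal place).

1.4 K

Net feedback parameter λ = (−3.5) + (+0.24) + (+0.284) + (+0.381) = -2.595 W/m²/K.
ΔT = −F/λ = −3.58/(-2.595) = 1.4 K.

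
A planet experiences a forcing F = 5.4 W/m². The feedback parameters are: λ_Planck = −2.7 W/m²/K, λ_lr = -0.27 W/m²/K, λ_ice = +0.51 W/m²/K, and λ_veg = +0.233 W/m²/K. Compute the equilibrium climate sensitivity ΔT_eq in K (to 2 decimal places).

Net feedback parameter λ = (−2.7) + (-0.27) + (+0.51) + (+0.233) = -2.227 W/m²/K.
ΔT = −F/λ = −5.4/(-2.227) = 2.42 K.

2.42 K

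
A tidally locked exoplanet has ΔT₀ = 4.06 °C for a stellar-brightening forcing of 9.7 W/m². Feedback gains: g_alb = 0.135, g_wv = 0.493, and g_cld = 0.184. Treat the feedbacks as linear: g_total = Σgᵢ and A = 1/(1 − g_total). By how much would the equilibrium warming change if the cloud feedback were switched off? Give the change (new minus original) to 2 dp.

Original: g = 0.812, ΔT = 4.06/(1−0.812) = 21.5957 °C.
Without cloud: g' = 0.628, ΔT' = 4.06/(1−0.628) = 10.9140 °C.
Change = 10.9140 − 21.5957 = -10.68 °C.

-10.68 °C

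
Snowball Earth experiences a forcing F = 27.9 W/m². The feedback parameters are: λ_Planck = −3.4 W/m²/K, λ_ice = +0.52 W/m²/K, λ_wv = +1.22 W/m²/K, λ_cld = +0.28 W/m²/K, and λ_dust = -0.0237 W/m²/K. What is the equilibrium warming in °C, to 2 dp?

Net feedback parameter λ = (−3.4) + (+0.52) + (+1.22) + (+0.28) + (-0.0237) = -1.4037 W/m²/K.
ΔT = −F/λ = −27.9/(-1.4037) = 19.88 °C.

19.88 °C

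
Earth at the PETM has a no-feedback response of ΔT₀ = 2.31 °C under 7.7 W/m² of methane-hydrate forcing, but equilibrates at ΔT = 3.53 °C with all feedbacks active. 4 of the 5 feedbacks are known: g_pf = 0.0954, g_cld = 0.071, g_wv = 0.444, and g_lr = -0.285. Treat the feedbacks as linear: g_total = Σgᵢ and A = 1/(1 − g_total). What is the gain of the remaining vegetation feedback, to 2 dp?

Amplification A = ΔT/ΔT₀ = 3.53/2.31 = 1.528.
Total gain g = 1 − 1/A = 1 − 1/1.528 = 0.3455.
Known gains sum to 0.0954 + 0.071 + 0.444 − 0.285 = 0.3254.
g_veg = 0.3455 − 0.3254 = 0.02.

0.02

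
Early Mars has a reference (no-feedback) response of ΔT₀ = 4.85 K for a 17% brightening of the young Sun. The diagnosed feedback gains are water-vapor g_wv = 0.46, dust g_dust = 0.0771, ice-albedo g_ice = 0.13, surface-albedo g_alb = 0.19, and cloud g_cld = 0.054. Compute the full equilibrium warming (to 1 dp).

Total gain g = 0.46 + 0.0771 + 0.13 + 0.19 + 0.054 = 0.9111.
Amplification A = 1/(1 − 0.9111) = 11.25.
ΔT = 4.85 × 11.25 = 54.6 K.

54.6 K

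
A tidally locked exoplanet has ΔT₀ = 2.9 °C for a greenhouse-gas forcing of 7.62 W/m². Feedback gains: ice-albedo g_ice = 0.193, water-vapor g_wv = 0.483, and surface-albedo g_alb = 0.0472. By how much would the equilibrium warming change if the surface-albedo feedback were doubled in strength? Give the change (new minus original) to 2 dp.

Original: g = 0.7232, ΔT = 2.9/(1−0.7232) = 10.4769 °C.
With doubled surface-albedo: g' = 0.7704, ΔT' = 2.9/(1−0.7704) = 12.6307 °C.
Change = 12.6307 − 10.4769 = 2.15 °C.

2.15 °C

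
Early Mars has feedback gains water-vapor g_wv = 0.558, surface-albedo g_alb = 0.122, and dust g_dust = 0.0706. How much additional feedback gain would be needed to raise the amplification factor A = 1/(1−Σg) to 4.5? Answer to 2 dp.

0.03

Current total gain = 0.7506.
Target gain for A = 4.5: g* = 1 − 1/4.5 = 0.7778.
Additional gain needed = 0.7778 − 0.7506 = 0.03.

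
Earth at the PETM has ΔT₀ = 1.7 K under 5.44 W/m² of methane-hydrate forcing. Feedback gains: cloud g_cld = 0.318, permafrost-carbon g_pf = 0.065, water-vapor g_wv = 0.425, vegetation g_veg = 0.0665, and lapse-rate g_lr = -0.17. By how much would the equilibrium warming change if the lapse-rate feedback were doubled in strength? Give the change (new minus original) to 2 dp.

-2.10 K

Original: g = 0.7045, ΔT = 1.7/(1−0.7045) = 5.7530 K.
With doubled lapse-rate: g' = 0.5345, ΔT' = 1.7/(1−0.5345) = 3.6520 K.
Change = 3.6520 − 5.7530 = -2.10 K.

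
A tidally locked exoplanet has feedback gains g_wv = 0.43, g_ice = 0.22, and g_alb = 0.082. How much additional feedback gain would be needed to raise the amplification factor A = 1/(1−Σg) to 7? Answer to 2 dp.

Current total gain = 0.732.
Target gain for A = 7: g* = 1 − 1/7 = 0.8571.
Additional gain needed = 0.8571 − 0.732 = 0.13.

0.13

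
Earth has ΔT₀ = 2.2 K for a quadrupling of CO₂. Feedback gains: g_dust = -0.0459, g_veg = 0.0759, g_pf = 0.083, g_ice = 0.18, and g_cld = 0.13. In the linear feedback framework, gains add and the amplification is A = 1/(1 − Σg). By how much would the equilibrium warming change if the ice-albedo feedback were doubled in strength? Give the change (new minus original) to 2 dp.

Original: g = 0.423, ΔT = 2.2/(1−0.423) = 3.8128 K.
With doubled ice-albedo: g' = 0.603, ΔT' = 2.2/(1−0.603) = 5.5416 K.
Change = 5.5416 − 3.8128 = 1.73 K.

1.73 K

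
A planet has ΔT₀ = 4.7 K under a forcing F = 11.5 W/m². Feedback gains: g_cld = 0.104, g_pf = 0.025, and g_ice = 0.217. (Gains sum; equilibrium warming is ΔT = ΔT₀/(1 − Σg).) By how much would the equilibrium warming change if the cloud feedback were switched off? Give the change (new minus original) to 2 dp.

Original: g = 0.346, ΔT = 4.7/(1−0.346) = 7.1865 K.
Without cloud: g' = 0.242, ΔT' = 4.7/(1−0.242) = 6.2005 K.
Change = 6.2005 − 7.1865 = -0.99 K.

-0.99 K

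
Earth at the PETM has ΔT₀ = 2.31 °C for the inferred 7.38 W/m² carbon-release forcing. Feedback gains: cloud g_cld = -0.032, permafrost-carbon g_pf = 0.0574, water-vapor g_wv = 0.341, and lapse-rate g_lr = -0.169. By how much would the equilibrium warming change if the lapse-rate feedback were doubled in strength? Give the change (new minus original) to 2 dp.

-0.50 °C

Original: g = 0.1974, ΔT = 2.31/(1−0.1974) = 2.8781 °C.
With doubled lapse-rate: g' = 0.0284, ΔT' = 2.31/(1−0.0284) = 2.3775 °C.
Change = 2.3775 − 2.8781 = -0.50 °C.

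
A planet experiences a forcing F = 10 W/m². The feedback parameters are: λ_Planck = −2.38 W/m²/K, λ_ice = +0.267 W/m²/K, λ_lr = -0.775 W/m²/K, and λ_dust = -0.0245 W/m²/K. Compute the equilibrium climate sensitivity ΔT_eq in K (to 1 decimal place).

Net feedback parameter λ = (−2.38) + (+0.267) + (-0.775) + (-0.0245) = -2.9125 W/m²/K.
ΔT = −F/λ = −10/(-2.9125) = 3.4 K.

3.4 K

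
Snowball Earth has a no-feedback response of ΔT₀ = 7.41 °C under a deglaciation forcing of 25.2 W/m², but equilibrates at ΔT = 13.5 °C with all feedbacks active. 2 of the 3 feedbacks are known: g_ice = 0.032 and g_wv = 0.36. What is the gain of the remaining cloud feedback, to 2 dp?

Amplification A = ΔT/ΔT₀ = 13.5/7.41 = 1.822.
Total gain g = 1 − 1/A = 1 − 1/1.822 = 0.4512.
Known gains sum to 0.032 + 0.36 = 0.392.
g_cld = 0.4512 − 0.392 = 0.06.

0.06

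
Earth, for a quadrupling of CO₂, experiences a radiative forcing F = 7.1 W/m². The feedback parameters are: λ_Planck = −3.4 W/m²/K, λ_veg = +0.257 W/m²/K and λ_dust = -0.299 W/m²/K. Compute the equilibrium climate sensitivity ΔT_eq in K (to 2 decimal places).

Net feedback parameter λ = (−3.4) + (+0.257) + (-0.299) = -3.442 W/m²/K.
ΔT = −F/λ = −7.1/(-3.442) = 2.06 K.

2.06 K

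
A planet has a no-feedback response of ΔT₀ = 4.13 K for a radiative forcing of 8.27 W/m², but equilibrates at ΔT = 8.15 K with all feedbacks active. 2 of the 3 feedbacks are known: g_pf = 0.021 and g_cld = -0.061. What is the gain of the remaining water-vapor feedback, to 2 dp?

0.53

Amplification A = ΔT/ΔT₀ = 8.15/4.13 = 1.973.
Total gain g = 1 − 1/A = 1 − 1/1.973 = 0.4932.
Known gains sum to 0.021 − 0.061 = -0.04.
g_wv = 0.4932 + 0.04 = 0.53.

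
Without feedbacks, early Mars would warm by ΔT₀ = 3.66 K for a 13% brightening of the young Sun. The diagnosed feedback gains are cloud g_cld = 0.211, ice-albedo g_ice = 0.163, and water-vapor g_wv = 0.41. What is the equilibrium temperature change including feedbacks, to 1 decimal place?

Total gain g = 0.211 + 0.163 + 0.41 = 0.784.
Amplification A = 1/(1 − 0.784) = 4.63.
ΔT = 3.66 × 4.63 = 16.9 K.

16.9 K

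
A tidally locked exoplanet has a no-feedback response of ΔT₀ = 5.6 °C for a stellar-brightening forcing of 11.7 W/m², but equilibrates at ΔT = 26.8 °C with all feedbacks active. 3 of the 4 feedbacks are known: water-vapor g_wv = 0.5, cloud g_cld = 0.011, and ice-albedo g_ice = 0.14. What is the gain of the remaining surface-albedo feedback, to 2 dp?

Amplification A = ΔT/ΔT₀ = 26.8/5.6 = 4.786.
Total gain g = 1 − 1/A = 1 − 1/4.786 = 0.7911.
Known gains sum to 0.5 + 0.011 + 0.14 = 0.651.
g_alb = 0.7911 − 0.651 = 0.14.

0.14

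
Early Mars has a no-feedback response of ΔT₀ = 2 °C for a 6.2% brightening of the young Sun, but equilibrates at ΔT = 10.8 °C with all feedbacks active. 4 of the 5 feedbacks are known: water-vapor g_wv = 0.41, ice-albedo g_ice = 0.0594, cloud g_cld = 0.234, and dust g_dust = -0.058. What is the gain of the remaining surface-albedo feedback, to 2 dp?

Amplification A = ΔT/ΔT₀ = 10.8/2 = 5.4.
Total gain g = 1 − 1/A = 1 − 1/5.4 = 0.8148.
Known gains sum to 0.41 + 0.0594 + 0.234 − 0.058 = 0.6454.
g_alb = 0.8148 − 0.6454 = 0.17.

0.17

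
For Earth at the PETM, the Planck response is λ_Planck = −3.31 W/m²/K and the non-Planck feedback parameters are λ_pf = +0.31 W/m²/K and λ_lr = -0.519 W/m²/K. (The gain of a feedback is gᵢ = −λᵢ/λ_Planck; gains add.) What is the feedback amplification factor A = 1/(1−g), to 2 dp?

0.94

Convert to gains: g_pf = 0.31/3.31 = 0.09366; g_lr = -0.519/3.31 = -0.1568.
Total gain g = -0.06314.
A = 1/(1 + 0.06314) = 0.94.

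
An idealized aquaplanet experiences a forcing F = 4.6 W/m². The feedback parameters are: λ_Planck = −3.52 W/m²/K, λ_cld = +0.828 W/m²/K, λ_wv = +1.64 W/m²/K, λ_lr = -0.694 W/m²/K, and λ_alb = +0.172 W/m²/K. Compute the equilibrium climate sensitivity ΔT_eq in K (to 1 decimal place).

2.9 K

Net feedback parameter λ = (−3.52) + (+0.828) + (+1.64) + (-0.694) + (+0.172) = -1.574 W/m²/K.
ΔT = −F/λ = −4.6/(-1.574) = 2.9 K.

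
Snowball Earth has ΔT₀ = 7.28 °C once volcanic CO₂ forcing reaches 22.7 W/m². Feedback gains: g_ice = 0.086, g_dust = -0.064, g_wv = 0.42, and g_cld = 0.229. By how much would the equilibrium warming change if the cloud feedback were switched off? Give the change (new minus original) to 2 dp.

-9.08 °C

Original: g = 0.671, ΔT = 7.28/(1−0.671) = 22.1277 °C.
Without cloud: g' = 0.442, ΔT' = 7.28/(1−0.442) = 13.0466 °C.
Change = 13.0466 − 22.1277 = -9.08 °C.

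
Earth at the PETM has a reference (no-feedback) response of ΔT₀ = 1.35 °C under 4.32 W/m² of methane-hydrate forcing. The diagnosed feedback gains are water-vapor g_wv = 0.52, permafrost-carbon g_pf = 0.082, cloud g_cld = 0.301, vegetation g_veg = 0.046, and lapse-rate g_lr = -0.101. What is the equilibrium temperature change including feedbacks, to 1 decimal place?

8.9 °C

Total gain g = 0.52 + 0.082 + 0.301 + 0.046 − 0.101 = 0.848.
Amplification A = 1/(1 − 0.848) = 6.579.
ΔT = 1.35 × 6.579 = 8.9 °C.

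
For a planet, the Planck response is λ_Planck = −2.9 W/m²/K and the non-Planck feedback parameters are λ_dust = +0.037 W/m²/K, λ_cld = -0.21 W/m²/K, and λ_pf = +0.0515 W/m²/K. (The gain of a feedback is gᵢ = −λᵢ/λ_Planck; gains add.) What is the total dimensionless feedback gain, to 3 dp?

-0.042

Convert to gains: g_dust = 0.037/2.9 = 0.01276; g_cld = -0.21/2.9 = -0.07241; g_pf = 0.0515/2.9 = 0.01776.
Total gain g = -0.04189.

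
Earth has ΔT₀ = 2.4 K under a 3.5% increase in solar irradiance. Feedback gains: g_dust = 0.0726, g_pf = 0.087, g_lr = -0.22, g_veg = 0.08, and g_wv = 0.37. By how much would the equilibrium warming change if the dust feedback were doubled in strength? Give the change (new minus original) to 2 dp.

Original: g = 0.3896, ΔT = 2.4/(1−0.3896) = 3.9318 K.
With doubled dust: g' = 0.4622, ΔT' = 2.4/(1−0.4622) = 4.4626 K.
Change = 4.4626 − 3.9318 = 0.53 K.

0.53 K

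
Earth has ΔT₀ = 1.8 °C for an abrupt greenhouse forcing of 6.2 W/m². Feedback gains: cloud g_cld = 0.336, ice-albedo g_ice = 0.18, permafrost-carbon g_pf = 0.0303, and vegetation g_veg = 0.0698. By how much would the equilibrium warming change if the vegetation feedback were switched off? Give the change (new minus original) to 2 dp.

-0.72 °C

Original: g = 0.6161, ΔT = 1.8/(1−0.6161) = 4.6887 °C.
Without vegetation: g' = 0.5463, ΔT' = 1.8/(1−0.5463) = 3.9674 °C.
Change = 3.9674 − 4.6887 = -0.72 °C.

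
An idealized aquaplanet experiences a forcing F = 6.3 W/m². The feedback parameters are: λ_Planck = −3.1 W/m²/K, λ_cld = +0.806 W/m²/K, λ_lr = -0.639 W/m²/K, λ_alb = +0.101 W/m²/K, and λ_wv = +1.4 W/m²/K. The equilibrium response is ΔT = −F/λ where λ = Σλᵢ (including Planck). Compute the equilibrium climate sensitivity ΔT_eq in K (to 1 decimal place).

4.4 K

Net feedback parameter λ = (−3.1) + (+0.806) + (-0.639) + (+0.101) + (+1.4) = -1.432 W/m²/K.
ΔT = −F/λ = −6.3/(-1.432) = 4.4 K.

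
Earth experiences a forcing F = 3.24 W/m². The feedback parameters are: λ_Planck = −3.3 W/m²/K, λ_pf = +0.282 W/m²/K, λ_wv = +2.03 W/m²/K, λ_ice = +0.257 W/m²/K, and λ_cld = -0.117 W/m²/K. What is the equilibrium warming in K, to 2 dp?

Net feedback parameter λ = (−3.3) + (+0.282) + (+2.03) + (+0.257) + (-0.117) = -0.848 W/m²/K.
ΔT = −F/λ = −3.24/(-0.848) = 3.82 K.

3.82 K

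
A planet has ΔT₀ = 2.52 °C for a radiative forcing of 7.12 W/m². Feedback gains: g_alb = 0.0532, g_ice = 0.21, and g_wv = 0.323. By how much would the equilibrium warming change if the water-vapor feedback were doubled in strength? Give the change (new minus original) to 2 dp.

Original: g = 0.5862, ΔT = 2.52/(1−0.5862) = 6.0899 °C.
With doubled water-vapor: g' = 0.9092, ΔT' = 2.52/(1−0.9092) = 27.7533 °C.
Change = 27.7533 − 6.0899 = 21.66 °C.

21.66 °C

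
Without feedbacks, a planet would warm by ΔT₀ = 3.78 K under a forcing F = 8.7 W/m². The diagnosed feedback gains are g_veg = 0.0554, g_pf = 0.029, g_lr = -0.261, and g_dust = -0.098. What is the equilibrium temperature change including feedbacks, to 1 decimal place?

3.0 K

Total gain g = 0.0554 + 0.029 − 0.261 − 0.098 = -0.2746.
Amplification A = 1/(1 + 0.2746) = 0.7846.
ΔT = 3.78 × 0.7846 = 3.0 K.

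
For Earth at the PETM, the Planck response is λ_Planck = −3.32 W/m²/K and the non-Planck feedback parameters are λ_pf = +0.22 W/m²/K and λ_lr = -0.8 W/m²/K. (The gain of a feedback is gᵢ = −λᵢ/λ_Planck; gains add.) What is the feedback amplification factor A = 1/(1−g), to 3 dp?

0.851

Convert to gains: g_pf = 0.22/3.32 = 0.06627; g_lr = -0.8/3.32 = -0.241.
Total gain g = -0.17473.
A = 1/(1 + 0.17473) = 0.851.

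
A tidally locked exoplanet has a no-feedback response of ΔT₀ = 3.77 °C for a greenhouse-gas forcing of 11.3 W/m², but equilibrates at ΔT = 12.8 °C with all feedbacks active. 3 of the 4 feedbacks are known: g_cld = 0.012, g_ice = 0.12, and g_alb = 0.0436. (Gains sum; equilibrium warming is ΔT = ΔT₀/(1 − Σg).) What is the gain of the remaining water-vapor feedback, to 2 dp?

Amplification A = ΔT/ΔT₀ = 12.8/3.77 = 3.395.
Total gain g = 1 − 1/A = 1 − 1/3.395 = 0.7054.
Known gains sum to 0.012 + 0.12 + 0.0436 = 0.1756.
g_wv = 0.7054 − 0.1756 = 0.53.

0.53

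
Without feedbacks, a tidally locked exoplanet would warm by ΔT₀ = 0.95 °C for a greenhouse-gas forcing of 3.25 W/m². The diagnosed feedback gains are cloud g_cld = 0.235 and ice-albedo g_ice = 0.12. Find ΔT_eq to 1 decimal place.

1.5 °C

Total gain g = 0.235 + 0.12 = 0.355.
Amplification A = 1/(1 − 0.355) = 1.55.
ΔT = 0.95 × 1.55 = 1.5 °C.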